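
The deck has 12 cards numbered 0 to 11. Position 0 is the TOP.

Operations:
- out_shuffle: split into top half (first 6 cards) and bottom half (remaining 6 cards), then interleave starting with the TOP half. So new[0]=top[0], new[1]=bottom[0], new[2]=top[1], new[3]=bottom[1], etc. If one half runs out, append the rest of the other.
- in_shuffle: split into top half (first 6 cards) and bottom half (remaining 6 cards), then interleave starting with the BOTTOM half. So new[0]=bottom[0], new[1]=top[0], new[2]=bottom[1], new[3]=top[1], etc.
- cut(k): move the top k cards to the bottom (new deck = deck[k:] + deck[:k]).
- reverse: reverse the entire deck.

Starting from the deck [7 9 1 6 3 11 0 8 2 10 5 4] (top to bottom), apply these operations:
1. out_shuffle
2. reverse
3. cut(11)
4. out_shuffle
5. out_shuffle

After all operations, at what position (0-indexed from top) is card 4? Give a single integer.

Answer: 4

Derivation:
After op 1 (out_shuffle): [7 0 9 8 1 2 6 10 3 5 11 4]
After op 2 (reverse): [4 11 5 3 10 6 2 1 8 9 0 7]
After op 3 (cut(11)): [7 4 11 5 3 10 6 2 1 8 9 0]
After op 4 (out_shuffle): [7 6 4 2 11 1 5 8 3 9 10 0]
After op 5 (out_shuffle): [7 5 6 8 4 3 2 9 11 10 1 0]
Card 4 is at position 4.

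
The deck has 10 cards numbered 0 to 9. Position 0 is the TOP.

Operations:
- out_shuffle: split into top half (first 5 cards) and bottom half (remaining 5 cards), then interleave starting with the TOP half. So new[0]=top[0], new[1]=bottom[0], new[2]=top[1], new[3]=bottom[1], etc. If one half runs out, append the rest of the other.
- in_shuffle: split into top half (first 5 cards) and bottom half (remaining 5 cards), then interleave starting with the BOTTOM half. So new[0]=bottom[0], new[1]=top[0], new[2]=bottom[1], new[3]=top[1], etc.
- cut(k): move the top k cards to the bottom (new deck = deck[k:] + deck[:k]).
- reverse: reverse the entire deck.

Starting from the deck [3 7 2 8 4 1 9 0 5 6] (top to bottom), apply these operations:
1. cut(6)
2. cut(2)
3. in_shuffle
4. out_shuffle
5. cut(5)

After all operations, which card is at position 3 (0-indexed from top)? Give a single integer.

Answer: 1

Derivation:
After op 1 (cut(6)): [9 0 5 6 3 7 2 8 4 1]
After op 2 (cut(2)): [5 6 3 7 2 8 4 1 9 0]
After op 3 (in_shuffle): [8 5 4 6 1 3 9 7 0 2]
After op 4 (out_shuffle): [8 3 5 9 4 7 6 0 1 2]
After op 5 (cut(5)): [7 6 0 1 2 8 3 5 9 4]
Position 3: card 1.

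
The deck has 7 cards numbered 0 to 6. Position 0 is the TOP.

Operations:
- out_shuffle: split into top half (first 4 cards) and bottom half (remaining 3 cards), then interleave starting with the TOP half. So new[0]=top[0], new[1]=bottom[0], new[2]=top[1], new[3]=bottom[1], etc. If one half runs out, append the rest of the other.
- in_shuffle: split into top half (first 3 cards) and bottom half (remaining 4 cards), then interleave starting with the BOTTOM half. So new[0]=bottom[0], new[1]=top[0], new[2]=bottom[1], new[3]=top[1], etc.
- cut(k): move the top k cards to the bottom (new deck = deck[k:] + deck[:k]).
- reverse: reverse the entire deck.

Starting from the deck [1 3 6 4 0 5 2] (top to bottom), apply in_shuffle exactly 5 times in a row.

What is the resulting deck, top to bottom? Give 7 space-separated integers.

Answer: 3 4 5 1 6 0 2

Derivation:
After op 1 (in_shuffle): [4 1 0 3 5 6 2]
After op 2 (in_shuffle): [3 4 5 1 6 0 2]
After op 3 (in_shuffle): [1 3 6 4 0 5 2]
After op 4 (in_shuffle): [4 1 0 3 5 6 2]
After op 5 (in_shuffle): [3 4 5 1 6 0 2]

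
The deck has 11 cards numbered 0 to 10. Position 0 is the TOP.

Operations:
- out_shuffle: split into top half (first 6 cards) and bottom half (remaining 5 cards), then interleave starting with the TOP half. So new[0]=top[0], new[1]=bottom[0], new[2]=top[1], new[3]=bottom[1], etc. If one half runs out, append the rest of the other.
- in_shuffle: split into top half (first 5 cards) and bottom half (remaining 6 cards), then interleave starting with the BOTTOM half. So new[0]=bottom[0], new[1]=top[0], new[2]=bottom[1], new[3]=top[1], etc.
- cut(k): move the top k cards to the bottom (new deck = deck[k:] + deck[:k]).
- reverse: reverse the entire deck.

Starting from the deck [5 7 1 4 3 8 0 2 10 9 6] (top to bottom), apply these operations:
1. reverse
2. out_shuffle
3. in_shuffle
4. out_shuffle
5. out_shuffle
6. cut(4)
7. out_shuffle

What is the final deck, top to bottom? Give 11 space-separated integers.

After op 1 (reverse): [6 9 10 2 0 8 3 4 1 7 5]
After op 2 (out_shuffle): [6 3 9 4 10 1 2 7 0 5 8]
After op 3 (in_shuffle): [1 6 2 3 7 9 0 4 5 10 8]
After op 4 (out_shuffle): [1 0 6 4 2 5 3 10 7 8 9]
After op 5 (out_shuffle): [1 3 0 10 6 7 4 8 2 9 5]
After op 6 (cut(4)): [6 7 4 8 2 9 5 1 3 0 10]
After op 7 (out_shuffle): [6 5 7 1 4 3 8 0 2 10 9]

Answer: 6 5 7 1 4 3 8 0 2 10 9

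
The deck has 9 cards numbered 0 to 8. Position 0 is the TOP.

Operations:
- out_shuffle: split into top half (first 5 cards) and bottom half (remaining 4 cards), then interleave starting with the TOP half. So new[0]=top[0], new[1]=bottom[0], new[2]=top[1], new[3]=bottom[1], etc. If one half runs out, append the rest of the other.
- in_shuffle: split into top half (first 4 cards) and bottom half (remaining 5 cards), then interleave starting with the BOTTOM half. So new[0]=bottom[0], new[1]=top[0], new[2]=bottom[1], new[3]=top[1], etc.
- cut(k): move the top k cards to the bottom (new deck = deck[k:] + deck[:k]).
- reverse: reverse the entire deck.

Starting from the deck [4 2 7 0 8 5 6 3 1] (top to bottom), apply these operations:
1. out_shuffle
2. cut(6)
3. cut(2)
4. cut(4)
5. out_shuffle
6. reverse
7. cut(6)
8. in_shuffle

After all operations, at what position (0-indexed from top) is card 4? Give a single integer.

Answer: 8

Derivation:
After op 1 (out_shuffle): [4 5 2 6 7 3 0 1 8]
After op 2 (cut(6)): [0 1 8 4 5 2 6 7 3]
After op 3 (cut(2)): [8 4 5 2 6 7 3 0 1]
After op 4 (cut(4)): [6 7 3 0 1 8 4 5 2]
After op 5 (out_shuffle): [6 8 7 4 3 5 0 2 1]
After op 6 (reverse): [1 2 0 5 3 4 7 8 6]
After op 7 (cut(6)): [7 8 6 1 2 0 5 3 4]
After op 8 (in_shuffle): [2 7 0 8 5 6 3 1 4]
Card 4 is at position 8.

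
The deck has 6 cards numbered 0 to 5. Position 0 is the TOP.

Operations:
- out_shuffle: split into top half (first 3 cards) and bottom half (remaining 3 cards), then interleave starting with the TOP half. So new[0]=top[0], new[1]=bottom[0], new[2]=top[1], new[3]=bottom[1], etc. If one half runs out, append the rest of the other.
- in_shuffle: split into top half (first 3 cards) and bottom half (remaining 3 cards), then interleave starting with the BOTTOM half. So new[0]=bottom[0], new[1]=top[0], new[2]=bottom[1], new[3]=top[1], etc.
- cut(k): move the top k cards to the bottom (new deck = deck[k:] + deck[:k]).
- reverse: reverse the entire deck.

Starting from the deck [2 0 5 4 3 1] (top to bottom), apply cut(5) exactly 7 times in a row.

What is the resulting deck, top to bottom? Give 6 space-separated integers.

After op 1 (cut(5)): [1 2 0 5 4 3]
After op 2 (cut(5)): [3 1 2 0 5 4]
After op 3 (cut(5)): [4 3 1 2 0 5]
After op 4 (cut(5)): [5 4 3 1 2 0]
After op 5 (cut(5)): [0 5 4 3 1 2]
After op 6 (cut(5)): [2 0 5 4 3 1]
After op 7 (cut(5)): [1 2 0 5 4 3]

Answer: 1 2 0 5 4 3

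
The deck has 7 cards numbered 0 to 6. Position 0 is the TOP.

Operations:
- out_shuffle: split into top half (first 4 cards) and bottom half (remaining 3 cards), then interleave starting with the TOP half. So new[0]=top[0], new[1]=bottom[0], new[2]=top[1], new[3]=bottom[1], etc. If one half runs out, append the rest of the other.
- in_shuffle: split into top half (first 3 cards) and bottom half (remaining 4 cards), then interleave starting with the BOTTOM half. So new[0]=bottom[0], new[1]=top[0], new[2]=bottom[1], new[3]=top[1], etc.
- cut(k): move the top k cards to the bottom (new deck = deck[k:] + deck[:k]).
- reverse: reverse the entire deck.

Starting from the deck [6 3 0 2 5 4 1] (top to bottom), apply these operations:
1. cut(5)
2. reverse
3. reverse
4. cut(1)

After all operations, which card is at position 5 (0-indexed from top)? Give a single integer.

Answer: 5

Derivation:
After op 1 (cut(5)): [4 1 6 3 0 2 5]
After op 2 (reverse): [5 2 0 3 6 1 4]
After op 3 (reverse): [4 1 6 3 0 2 5]
After op 4 (cut(1)): [1 6 3 0 2 5 4]
Position 5: card 5.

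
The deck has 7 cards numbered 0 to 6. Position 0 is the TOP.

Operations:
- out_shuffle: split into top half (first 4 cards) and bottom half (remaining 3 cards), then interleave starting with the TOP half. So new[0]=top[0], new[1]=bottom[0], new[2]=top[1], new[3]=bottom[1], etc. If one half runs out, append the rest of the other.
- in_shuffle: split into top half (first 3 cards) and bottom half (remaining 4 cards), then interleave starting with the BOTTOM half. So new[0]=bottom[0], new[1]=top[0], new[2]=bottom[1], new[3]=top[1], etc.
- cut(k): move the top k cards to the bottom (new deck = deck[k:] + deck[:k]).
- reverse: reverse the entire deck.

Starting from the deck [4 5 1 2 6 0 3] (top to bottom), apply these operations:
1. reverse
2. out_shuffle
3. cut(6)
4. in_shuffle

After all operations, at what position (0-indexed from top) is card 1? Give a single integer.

Answer: 5

Derivation:
After op 1 (reverse): [3 0 6 2 1 5 4]
After op 2 (out_shuffle): [3 1 0 5 6 4 2]
After op 3 (cut(6)): [2 3 1 0 5 6 4]
After op 4 (in_shuffle): [0 2 5 3 6 1 4]
Card 1 is at position 5.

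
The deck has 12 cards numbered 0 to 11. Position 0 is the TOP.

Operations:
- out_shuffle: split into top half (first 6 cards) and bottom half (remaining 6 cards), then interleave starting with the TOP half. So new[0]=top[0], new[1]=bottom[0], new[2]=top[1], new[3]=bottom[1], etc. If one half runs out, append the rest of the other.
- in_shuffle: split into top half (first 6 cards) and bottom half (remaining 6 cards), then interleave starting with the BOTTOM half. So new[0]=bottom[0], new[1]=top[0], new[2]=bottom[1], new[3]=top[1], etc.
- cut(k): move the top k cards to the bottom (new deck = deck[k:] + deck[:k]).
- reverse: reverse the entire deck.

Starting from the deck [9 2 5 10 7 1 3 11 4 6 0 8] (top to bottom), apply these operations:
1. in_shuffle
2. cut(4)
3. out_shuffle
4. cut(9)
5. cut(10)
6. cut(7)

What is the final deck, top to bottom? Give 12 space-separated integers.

After op 1 (in_shuffle): [3 9 11 2 4 5 6 10 0 7 8 1]
After op 2 (cut(4)): [4 5 6 10 0 7 8 1 3 9 11 2]
After op 3 (out_shuffle): [4 8 5 1 6 3 10 9 0 11 7 2]
After op 4 (cut(9)): [11 7 2 4 8 5 1 6 3 10 9 0]
After op 5 (cut(10)): [9 0 11 7 2 4 8 5 1 6 3 10]
After op 6 (cut(7)): [5 1 6 3 10 9 0 11 7 2 4 8]

Answer: 5 1 6 3 10 9 0 11 7 2 4 8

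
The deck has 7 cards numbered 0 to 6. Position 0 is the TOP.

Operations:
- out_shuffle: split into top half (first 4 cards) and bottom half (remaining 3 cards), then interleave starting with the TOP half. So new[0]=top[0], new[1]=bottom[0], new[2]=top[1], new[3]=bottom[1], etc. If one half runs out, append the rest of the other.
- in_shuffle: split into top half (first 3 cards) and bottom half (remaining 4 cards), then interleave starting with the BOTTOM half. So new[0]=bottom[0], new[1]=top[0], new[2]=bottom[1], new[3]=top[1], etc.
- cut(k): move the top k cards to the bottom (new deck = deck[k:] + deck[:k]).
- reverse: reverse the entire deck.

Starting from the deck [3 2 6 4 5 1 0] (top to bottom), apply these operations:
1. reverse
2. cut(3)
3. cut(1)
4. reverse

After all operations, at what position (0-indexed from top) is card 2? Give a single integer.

After op 1 (reverse): [0 1 5 4 6 2 3]
After op 2 (cut(3)): [4 6 2 3 0 1 5]
After op 3 (cut(1)): [6 2 3 0 1 5 4]
After op 4 (reverse): [4 5 1 0 3 2 6]
Card 2 is at position 5.

Answer: 5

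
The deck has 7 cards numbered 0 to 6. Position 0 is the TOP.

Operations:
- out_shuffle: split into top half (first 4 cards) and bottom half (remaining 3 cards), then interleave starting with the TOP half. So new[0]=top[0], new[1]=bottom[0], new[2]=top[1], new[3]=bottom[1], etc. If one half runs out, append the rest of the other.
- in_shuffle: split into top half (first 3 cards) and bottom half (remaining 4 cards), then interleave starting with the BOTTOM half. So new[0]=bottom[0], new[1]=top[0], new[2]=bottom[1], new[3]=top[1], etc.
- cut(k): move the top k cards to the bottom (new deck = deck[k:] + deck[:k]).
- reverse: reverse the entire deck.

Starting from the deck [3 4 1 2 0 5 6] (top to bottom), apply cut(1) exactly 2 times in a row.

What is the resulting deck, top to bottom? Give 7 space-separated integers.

After op 1 (cut(1)): [4 1 2 0 5 6 3]
After op 2 (cut(1)): [1 2 0 5 6 3 4]

Answer: 1 2 0 5 6 3 4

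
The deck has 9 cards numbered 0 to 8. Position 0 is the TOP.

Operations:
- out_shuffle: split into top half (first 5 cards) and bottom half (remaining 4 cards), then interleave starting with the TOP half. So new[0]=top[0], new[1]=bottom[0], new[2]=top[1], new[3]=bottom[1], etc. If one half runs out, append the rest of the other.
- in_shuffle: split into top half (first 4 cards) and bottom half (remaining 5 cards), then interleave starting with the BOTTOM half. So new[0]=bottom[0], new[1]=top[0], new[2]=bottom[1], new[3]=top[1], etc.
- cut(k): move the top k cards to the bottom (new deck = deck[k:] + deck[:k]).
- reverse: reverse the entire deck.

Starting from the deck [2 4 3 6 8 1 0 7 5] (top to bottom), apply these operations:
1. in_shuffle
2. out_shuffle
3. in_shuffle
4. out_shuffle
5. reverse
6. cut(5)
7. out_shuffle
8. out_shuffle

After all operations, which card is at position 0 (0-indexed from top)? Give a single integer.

After op 1 (in_shuffle): [8 2 1 4 0 3 7 6 5]
After op 2 (out_shuffle): [8 3 2 7 1 6 4 5 0]
After op 3 (in_shuffle): [1 8 6 3 4 2 5 7 0]
After op 4 (out_shuffle): [1 2 8 5 6 7 3 0 4]
After op 5 (reverse): [4 0 3 7 6 5 8 2 1]
After op 6 (cut(5)): [5 8 2 1 4 0 3 7 6]
After op 7 (out_shuffle): [5 0 8 3 2 7 1 6 4]
After op 8 (out_shuffle): [5 7 0 1 8 6 3 4 2]
Position 0: card 5.

Answer: 5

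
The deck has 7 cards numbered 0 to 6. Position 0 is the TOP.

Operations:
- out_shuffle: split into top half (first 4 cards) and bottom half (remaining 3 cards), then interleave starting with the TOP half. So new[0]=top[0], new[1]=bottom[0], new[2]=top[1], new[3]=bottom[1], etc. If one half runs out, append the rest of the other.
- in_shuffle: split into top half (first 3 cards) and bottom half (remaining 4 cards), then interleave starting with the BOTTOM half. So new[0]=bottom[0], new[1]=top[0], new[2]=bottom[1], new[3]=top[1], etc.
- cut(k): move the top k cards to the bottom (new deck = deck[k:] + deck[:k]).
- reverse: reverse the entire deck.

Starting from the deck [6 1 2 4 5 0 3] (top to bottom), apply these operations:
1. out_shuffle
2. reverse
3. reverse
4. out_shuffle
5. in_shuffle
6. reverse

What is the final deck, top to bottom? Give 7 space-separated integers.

After op 1 (out_shuffle): [6 5 1 0 2 3 4]
After op 2 (reverse): [4 3 2 0 1 5 6]
After op 3 (reverse): [6 5 1 0 2 3 4]
After op 4 (out_shuffle): [6 2 5 3 1 4 0]
After op 5 (in_shuffle): [3 6 1 2 4 5 0]
After op 6 (reverse): [0 5 4 2 1 6 3]

Answer: 0 5 4 2 1 6 3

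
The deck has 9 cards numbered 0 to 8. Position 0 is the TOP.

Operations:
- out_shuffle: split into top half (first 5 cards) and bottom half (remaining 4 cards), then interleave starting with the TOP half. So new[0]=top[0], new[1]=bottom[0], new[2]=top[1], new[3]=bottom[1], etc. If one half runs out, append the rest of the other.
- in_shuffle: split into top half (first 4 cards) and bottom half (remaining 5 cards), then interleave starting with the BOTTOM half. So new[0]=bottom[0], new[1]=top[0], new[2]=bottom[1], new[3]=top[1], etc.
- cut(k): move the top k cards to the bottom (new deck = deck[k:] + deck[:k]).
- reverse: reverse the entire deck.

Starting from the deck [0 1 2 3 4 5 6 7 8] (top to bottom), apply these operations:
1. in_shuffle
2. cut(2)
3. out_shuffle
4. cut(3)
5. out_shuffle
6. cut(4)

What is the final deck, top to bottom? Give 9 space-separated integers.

Answer: 4 3 2 1 0 8 7 6 5

Derivation:
After op 1 (in_shuffle): [4 0 5 1 6 2 7 3 8]
After op 2 (cut(2)): [5 1 6 2 7 3 8 4 0]
After op 3 (out_shuffle): [5 3 1 8 6 4 2 0 7]
After op 4 (cut(3)): [8 6 4 2 0 7 5 3 1]
After op 5 (out_shuffle): [8 7 6 5 4 3 2 1 0]
After op 6 (cut(4)): [4 3 2 1 0 8 7 6 5]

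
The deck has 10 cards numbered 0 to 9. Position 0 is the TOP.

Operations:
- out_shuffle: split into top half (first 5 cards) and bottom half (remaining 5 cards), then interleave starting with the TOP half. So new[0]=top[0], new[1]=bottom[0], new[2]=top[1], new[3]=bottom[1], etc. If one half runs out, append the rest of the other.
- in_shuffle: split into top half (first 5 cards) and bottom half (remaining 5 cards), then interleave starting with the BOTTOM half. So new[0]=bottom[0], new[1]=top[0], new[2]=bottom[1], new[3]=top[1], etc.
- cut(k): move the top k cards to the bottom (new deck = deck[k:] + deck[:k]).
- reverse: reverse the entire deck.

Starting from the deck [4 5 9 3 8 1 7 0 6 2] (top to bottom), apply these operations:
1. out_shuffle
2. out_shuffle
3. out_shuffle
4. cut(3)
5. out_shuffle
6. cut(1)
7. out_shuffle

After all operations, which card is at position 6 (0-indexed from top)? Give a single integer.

After op 1 (out_shuffle): [4 1 5 7 9 0 3 6 8 2]
After op 2 (out_shuffle): [4 0 1 3 5 6 7 8 9 2]
After op 3 (out_shuffle): [4 6 0 7 1 8 3 9 5 2]
After op 4 (cut(3)): [7 1 8 3 9 5 2 4 6 0]
After op 5 (out_shuffle): [7 5 1 2 8 4 3 6 9 0]
After op 6 (cut(1)): [5 1 2 8 4 3 6 9 0 7]
After op 7 (out_shuffle): [5 3 1 6 2 9 8 0 4 7]
Position 6: card 8.

Answer: 8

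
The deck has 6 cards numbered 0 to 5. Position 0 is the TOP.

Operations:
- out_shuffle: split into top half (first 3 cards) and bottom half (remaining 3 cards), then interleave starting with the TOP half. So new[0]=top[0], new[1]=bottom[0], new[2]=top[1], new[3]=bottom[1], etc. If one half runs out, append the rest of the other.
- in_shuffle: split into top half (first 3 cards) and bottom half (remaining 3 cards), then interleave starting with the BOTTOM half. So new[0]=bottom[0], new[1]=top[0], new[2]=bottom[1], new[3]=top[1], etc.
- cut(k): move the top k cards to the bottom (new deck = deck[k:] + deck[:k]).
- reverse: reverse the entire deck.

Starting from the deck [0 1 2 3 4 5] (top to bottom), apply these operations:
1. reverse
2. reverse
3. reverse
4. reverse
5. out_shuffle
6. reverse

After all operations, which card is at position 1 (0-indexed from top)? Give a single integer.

After op 1 (reverse): [5 4 3 2 1 0]
After op 2 (reverse): [0 1 2 3 4 5]
After op 3 (reverse): [5 4 3 2 1 0]
After op 4 (reverse): [0 1 2 3 4 5]
After op 5 (out_shuffle): [0 3 1 4 2 5]
After op 6 (reverse): [5 2 4 1 3 0]
Position 1: card 2.

Answer: 2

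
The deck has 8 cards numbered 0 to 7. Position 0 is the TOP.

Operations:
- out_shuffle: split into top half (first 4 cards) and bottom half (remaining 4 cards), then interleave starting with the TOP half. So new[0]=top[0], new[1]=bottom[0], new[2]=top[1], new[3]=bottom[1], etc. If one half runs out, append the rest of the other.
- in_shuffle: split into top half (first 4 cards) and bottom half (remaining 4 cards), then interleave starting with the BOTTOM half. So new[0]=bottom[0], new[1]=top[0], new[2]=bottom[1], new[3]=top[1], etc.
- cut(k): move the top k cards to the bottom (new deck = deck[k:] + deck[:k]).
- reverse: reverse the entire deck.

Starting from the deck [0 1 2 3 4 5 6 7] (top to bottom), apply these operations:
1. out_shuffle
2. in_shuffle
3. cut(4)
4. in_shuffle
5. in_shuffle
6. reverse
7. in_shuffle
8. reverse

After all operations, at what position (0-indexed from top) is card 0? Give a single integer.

After op 1 (out_shuffle): [0 4 1 5 2 6 3 7]
After op 2 (in_shuffle): [2 0 6 4 3 1 7 5]
After op 3 (cut(4)): [3 1 7 5 2 0 6 4]
After op 4 (in_shuffle): [2 3 0 1 6 7 4 5]
After op 5 (in_shuffle): [6 2 7 3 4 0 5 1]
After op 6 (reverse): [1 5 0 4 3 7 2 6]
After op 7 (in_shuffle): [3 1 7 5 2 0 6 4]
After op 8 (reverse): [4 6 0 2 5 7 1 3]
Card 0 is at position 2.

Answer: 2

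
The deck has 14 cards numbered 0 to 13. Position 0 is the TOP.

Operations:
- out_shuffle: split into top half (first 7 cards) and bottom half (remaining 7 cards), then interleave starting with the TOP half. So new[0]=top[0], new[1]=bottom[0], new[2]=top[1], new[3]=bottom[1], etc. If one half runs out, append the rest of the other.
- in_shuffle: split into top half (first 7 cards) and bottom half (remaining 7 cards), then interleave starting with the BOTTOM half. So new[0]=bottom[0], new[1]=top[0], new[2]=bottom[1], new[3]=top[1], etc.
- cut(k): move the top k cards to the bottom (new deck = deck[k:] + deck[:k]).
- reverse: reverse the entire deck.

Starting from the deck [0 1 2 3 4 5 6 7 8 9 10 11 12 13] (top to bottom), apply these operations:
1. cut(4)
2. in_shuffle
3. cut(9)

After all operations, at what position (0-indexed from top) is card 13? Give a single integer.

After op 1 (cut(4)): [4 5 6 7 8 9 10 11 12 13 0 1 2 3]
After op 2 (in_shuffle): [11 4 12 5 13 6 0 7 1 8 2 9 3 10]
After op 3 (cut(9)): [8 2 9 3 10 11 4 12 5 13 6 0 7 1]
Card 13 is at position 9.

Answer: 9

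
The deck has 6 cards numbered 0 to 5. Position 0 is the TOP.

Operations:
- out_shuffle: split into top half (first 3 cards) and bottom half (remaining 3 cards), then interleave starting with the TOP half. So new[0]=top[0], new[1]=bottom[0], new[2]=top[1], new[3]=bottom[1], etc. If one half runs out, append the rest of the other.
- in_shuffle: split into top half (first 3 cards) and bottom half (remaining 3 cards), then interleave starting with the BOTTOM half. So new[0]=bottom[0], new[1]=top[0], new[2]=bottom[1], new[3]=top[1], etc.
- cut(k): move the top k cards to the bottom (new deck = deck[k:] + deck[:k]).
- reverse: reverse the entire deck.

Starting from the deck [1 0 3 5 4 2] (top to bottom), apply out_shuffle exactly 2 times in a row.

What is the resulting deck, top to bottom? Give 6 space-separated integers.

After op 1 (out_shuffle): [1 5 0 4 3 2]
After op 2 (out_shuffle): [1 4 5 3 0 2]

Answer: 1 4 5 3 0 2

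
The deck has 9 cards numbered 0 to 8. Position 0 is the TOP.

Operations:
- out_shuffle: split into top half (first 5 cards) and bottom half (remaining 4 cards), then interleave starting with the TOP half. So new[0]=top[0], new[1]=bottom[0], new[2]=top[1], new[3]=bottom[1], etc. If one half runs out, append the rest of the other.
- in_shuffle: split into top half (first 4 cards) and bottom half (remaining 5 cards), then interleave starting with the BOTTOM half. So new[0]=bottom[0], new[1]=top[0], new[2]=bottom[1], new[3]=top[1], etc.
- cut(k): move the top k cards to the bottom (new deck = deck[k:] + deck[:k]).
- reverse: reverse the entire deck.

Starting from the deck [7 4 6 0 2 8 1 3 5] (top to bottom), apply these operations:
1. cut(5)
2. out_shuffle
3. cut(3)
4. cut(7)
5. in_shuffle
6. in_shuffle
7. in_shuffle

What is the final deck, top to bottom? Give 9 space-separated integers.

After op 1 (cut(5)): [8 1 3 5 7 4 6 0 2]
After op 2 (out_shuffle): [8 4 1 6 3 0 5 2 7]
After op 3 (cut(3)): [6 3 0 5 2 7 8 4 1]
After op 4 (cut(7)): [4 1 6 3 0 5 2 7 8]
After op 5 (in_shuffle): [0 4 5 1 2 6 7 3 8]
After op 6 (in_shuffle): [2 0 6 4 7 5 3 1 8]
After op 7 (in_shuffle): [7 2 5 0 3 6 1 4 8]

Answer: 7 2 5 0 3 6 1 4 8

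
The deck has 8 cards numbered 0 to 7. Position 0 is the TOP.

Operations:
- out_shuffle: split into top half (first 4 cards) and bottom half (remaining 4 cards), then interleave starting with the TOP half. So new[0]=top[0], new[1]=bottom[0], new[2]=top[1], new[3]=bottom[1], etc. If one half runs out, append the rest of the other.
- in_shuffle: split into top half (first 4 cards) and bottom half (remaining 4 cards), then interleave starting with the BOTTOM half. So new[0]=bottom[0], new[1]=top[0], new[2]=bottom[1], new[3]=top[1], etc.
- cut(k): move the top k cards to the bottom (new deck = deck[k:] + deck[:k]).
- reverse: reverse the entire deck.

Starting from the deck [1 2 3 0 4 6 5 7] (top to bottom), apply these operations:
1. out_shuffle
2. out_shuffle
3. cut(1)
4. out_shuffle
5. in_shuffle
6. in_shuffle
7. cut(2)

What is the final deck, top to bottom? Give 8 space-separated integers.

After op 1 (out_shuffle): [1 4 2 6 3 5 0 7]
After op 2 (out_shuffle): [1 3 4 5 2 0 6 7]
After op 3 (cut(1)): [3 4 5 2 0 6 7 1]
After op 4 (out_shuffle): [3 0 4 6 5 7 2 1]
After op 5 (in_shuffle): [5 3 7 0 2 4 1 6]
After op 6 (in_shuffle): [2 5 4 3 1 7 6 0]
After op 7 (cut(2)): [4 3 1 7 6 0 2 5]

Answer: 4 3 1 7 6 0 2 5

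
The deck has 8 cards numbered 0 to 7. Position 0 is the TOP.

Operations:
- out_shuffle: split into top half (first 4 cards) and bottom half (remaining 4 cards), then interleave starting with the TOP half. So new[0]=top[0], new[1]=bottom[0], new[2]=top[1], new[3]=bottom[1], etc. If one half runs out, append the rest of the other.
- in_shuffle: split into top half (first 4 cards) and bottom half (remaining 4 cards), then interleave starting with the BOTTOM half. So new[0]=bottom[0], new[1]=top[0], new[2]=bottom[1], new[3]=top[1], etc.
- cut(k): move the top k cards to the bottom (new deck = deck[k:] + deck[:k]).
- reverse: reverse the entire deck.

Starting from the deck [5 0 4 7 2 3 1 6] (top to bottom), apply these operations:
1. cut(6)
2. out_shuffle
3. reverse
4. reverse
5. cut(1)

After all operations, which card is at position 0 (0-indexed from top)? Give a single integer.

Answer: 4

Derivation:
After op 1 (cut(6)): [1 6 5 0 4 7 2 3]
After op 2 (out_shuffle): [1 4 6 7 5 2 0 3]
After op 3 (reverse): [3 0 2 5 7 6 4 1]
After op 4 (reverse): [1 4 6 7 5 2 0 3]
After op 5 (cut(1)): [4 6 7 5 2 0 3 1]
Position 0: card 4.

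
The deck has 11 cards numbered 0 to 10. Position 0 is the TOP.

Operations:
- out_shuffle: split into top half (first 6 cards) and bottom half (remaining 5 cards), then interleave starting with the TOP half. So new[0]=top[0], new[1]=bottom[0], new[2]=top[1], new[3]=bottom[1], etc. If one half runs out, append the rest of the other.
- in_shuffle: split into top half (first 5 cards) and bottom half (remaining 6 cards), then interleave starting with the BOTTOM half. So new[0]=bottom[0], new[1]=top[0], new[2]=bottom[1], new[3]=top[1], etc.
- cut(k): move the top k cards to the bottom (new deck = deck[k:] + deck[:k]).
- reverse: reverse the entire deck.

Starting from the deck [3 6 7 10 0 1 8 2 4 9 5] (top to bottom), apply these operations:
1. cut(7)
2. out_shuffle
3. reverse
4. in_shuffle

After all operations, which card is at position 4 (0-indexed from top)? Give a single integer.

Answer: 10

Derivation:
After op 1 (cut(7)): [2 4 9 5 3 6 7 10 0 1 8]
After op 2 (out_shuffle): [2 7 4 10 9 0 5 1 3 8 6]
After op 3 (reverse): [6 8 3 1 5 0 9 10 4 7 2]
After op 4 (in_shuffle): [0 6 9 8 10 3 4 1 7 5 2]
Position 4: card 10.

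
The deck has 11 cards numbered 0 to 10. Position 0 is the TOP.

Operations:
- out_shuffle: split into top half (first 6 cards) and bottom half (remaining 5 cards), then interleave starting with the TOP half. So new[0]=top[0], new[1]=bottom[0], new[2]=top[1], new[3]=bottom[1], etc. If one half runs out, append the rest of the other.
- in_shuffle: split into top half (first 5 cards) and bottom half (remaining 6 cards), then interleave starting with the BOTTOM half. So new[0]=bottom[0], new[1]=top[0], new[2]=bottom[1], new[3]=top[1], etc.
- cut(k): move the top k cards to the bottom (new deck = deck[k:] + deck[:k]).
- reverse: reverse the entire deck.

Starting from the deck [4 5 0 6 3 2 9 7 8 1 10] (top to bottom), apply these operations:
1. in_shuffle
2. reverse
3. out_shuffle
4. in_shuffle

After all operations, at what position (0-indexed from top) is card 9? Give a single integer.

Answer: 0

Derivation:
After op 1 (in_shuffle): [2 4 9 5 7 0 8 6 1 3 10]
After op 2 (reverse): [10 3 1 6 8 0 7 5 9 4 2]
After op 3 (out_shuffle): [10 7 3 5 1 9 6 4 8 2 0]
After op 4 (in_shuffle): [9 10 6 7 4 3 8 5 2 1 0]
Card 9 is at position 0.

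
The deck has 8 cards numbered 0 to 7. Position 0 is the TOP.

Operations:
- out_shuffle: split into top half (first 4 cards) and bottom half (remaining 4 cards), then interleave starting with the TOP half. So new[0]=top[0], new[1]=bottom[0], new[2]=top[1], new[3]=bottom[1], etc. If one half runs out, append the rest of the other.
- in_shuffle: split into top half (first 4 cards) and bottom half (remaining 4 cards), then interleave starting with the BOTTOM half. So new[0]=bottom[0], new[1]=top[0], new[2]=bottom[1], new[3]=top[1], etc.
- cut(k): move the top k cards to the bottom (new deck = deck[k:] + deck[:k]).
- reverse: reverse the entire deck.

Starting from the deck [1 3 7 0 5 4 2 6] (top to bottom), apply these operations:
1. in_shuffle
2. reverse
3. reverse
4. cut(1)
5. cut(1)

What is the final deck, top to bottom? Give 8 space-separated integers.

Answer: 4 3 2 7 6 0 5 1

Derivation:
After op 1 (in_shuffle): [5 1 4 3 2 7 6 0]
After op 2 (reverse): [0 6 7 2 3 4 1 5]
After op 3 (reverse): [5 1 4 3 2 7 6 0]
After op 4 (cut(1)): [1 4 3 2 7 6 0 5]
After op 5 (cut(1)): [4 3 2 7 6 0 5 1]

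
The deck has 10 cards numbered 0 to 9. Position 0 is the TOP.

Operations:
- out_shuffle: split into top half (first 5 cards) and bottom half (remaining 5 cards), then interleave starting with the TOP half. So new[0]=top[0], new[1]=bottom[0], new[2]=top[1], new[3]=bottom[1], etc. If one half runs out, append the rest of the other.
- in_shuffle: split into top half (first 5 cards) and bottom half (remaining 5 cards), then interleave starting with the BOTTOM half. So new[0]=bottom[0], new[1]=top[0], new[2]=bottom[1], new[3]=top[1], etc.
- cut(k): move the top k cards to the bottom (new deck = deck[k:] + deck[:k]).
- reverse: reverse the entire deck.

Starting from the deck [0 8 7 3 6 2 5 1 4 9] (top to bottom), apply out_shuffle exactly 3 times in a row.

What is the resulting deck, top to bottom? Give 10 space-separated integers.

After op 1 (out_shuffle): [0 2 8 5 7 1 3 4 6 9]
After op 2 (out_shuffle): [0 1 2 3 8 4 5 6 7 9]
After op 3 (out_shuffle): [0 4 1 5 2 6 3 7 8 9]

Answer: 0 4 1 5 2 6 3 7 8 9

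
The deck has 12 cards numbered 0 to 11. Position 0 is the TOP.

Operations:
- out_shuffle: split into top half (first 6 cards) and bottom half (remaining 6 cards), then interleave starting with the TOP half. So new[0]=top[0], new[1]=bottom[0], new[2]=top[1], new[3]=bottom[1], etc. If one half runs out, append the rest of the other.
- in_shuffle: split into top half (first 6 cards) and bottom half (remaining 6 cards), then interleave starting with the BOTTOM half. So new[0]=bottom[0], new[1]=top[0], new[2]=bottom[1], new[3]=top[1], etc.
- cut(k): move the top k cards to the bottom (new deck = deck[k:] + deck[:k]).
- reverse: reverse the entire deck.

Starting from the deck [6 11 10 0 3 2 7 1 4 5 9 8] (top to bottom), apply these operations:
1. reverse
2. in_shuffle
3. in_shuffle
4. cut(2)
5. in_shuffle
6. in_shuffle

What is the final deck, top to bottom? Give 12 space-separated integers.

Answer: 5 6 3 4 10 0 1 8 2 7 9 11

Derivation:
After op 1 (reverse): [8 9 5 4 1 7 2 3 0 10 11 6]
After op 2 (in_shuffle): [2 8 3 9 0 5 10 4 11 1 6 7]
After op 3 (in_shuffle): [10 2 4 8 11 3 1 9 6 0 7 5]
After op 4 (cut(2)): [4 8 11 3 1 9 6 0 7 5 10 2]
After op 5 (in_shuffle): [6 4 0 8 7 11 5 3 10 1 2 9]
After op 6 (in_shuffle): [5 6 3 4 10 0 1 8 2 7 9 11]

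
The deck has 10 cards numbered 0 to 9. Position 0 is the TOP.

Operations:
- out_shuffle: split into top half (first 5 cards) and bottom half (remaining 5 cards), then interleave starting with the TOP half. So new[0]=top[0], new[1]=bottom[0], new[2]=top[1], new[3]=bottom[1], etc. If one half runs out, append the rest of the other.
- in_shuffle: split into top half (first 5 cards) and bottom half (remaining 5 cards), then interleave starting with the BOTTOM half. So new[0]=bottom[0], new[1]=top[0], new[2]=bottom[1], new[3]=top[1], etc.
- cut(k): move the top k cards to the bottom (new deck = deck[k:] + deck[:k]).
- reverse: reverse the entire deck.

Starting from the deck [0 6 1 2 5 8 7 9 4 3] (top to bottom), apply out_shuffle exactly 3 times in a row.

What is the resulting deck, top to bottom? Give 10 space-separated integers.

After op 1 (out_shuffle): [0 8 6 7 1 9 2 4 5 3]
After op 2 (out_shuffle): [0 9 8 2 6 4 7 5 1 3]
After op 3 (out_shuffle): [0 4 9 7 8 5 2 1 6 3]

Answer: 0 4 9 7 8 5 2 1 6 3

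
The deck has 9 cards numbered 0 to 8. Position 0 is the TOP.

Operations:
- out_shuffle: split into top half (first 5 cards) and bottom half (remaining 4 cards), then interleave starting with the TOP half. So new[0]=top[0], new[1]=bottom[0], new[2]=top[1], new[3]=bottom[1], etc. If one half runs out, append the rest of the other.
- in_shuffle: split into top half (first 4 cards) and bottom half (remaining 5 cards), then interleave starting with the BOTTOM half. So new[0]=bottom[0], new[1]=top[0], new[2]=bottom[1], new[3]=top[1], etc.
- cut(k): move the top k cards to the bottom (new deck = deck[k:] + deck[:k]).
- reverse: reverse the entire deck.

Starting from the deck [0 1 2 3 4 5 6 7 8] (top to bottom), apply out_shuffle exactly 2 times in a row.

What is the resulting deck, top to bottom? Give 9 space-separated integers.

After op 1 (out_shuffle): [0 5 1 6 2 7 3 8 4]
After op 2 (out_shuffle): [0 7 5 3 1 8 6 4 2]

Answer: 0 7 5 3 1 8 6 4 2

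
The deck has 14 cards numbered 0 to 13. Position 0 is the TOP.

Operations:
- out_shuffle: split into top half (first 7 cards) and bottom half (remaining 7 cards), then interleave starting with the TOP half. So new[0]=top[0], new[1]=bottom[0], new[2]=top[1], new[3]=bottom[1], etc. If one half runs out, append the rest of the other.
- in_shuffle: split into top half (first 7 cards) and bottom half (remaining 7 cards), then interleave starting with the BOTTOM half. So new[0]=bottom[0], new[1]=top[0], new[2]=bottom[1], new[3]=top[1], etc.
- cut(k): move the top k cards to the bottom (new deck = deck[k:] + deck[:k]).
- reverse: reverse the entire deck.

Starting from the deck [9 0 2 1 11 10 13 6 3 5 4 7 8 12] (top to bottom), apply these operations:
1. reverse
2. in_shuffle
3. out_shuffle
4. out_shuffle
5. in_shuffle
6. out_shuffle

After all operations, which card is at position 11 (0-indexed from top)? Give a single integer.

Answer: 6

Derivation:
After op 1 (reverse): [12 8 7 4 5 3 6 13 10 11 1 2 0 9]
After op 2 (in_shuffle): [13 12 10 8 11 7 1 4 2 5 0 3 9 6]
After op 3 (out_shuffle): [13 4 12 2 10 5 8 0 11 3 7 9 1 6]
After op 4 (out_shuffle): [13 0 4 11 12 3 2 7 10 9 5 1 8 6]
After op 5 (in_shuffle): [7 13 10 0 9 4 5 11 1 12 8 3 6 2]
After op 6 (out_shuffle): [7 11 13 1 10 12 0 8 9 3 4 6 5 2]
Position 11: card 6.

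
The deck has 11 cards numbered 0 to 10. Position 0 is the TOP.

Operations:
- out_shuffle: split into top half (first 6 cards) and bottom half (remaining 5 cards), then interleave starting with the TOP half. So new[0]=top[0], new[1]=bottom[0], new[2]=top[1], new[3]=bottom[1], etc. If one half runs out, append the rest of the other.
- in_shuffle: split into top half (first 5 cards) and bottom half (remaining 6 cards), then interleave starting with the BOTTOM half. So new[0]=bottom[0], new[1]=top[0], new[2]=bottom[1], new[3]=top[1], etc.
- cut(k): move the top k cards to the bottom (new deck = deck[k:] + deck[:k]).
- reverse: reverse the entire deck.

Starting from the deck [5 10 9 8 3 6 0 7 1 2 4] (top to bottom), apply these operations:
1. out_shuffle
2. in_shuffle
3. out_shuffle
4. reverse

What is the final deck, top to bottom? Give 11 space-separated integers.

After op 1 (out_shuffle): [5 0 10 7 9 1 8 2 3 4 6]
After op 2 (in_shuffle): [1 5 8 0 2 10 3 7 4 9 6]
After op 3 (out_shuffle): [1 3 5 7 8 4 0 9 2 6 10]
After op 4 (reverse): [10 6 2 9 0 4 8 7 5 3 1]

Answer: 10 6 2 9 0 4 8 7 5 3 1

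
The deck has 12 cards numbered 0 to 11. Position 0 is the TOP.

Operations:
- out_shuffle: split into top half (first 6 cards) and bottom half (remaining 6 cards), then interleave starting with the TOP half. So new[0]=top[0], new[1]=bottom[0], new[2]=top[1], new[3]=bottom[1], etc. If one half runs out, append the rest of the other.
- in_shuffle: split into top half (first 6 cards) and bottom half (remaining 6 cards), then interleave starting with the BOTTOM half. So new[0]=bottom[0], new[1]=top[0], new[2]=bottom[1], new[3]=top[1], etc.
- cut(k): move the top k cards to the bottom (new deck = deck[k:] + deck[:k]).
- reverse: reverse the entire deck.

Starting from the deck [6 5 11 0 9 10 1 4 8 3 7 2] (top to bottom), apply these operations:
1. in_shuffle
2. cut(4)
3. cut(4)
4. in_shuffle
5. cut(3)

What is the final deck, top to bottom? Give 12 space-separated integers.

Answer: 9 8 2 11 10 3 1 0 6 4 7 5

Derivation:
After op 1 (in_shuffle): [1 6 4 5 8 11 3 0 7 9 2 10]
After op 2 (cut(4)): [8 11 3 0 7 9 2 10 1 6 4 5]
After op 3 (cut(4)): [7 9 2 10 1 6 4 5 8 11 3 0]
After op 4 (in_shuffle): [4 7 5 9 8 2 11 10 3 1 0 6]
After op 5 (cut(3)): [9 8 2 11 10 3 1 0 6 4 7 5]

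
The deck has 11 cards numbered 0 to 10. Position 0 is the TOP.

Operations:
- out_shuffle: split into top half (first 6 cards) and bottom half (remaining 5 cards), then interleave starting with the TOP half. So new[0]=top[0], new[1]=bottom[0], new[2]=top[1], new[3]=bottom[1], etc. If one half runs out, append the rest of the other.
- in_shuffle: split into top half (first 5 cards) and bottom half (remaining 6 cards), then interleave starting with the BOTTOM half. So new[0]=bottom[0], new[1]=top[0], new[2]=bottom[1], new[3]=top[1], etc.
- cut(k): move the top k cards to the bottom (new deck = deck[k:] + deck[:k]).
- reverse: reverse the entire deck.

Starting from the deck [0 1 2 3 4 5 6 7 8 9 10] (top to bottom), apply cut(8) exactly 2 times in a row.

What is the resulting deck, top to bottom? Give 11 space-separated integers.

Answer: 5 6 7 8 9 10 0 1 2 3 4

Derivation:
After op 1 (cut(8)): [8 9 10 0 1 2 3 4 5 6 7]
After op 2 (cut(8)): [5 6 7 8 9 10 0 1 2 3 4]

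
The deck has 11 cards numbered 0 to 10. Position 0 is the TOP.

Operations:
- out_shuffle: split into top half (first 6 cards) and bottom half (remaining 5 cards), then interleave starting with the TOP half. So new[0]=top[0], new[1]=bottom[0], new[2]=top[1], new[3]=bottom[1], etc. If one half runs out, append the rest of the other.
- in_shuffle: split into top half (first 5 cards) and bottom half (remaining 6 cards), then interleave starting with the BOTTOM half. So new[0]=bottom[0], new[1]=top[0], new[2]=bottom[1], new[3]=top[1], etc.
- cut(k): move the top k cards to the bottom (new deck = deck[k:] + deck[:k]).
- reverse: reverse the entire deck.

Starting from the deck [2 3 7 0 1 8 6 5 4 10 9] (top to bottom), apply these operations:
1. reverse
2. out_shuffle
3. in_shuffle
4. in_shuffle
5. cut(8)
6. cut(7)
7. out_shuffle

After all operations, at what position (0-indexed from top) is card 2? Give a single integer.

After op 1 (reverse): [9 10 4 5 6 8 1 0 7 3 2]
After op 2 (out_shuffle): [9 1 10 0 4 7 5 3 6 2 8]
After op 3 (in_shuffle): [7 9 5 1 3 10 6 0 2 4 8]
After op 4 (in_shuffle): [10 7 6 9 0 5 2 1 4 3 8]
After op 5 (cut(8)): [4 3 8 10 7 6 9 0 5 2 1]
After op 6 (cut(7)): [0 5 2 1 4 3 8 10 7 6 9]
After op 7 (out_shuffle): [0 8 5 10 2 7 1 6 4 9 3]
Card 2 is at position 4.

Answer: 4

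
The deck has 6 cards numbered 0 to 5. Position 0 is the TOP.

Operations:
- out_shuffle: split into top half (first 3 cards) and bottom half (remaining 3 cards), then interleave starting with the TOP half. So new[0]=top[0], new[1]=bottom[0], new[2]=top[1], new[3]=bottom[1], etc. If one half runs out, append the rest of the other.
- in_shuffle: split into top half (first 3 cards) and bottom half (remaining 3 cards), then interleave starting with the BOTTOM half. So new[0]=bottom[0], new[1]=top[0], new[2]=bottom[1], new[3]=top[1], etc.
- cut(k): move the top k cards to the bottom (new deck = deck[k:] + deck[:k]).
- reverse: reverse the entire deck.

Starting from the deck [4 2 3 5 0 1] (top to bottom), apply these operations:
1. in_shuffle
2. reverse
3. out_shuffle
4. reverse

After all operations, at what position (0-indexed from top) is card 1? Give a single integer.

After op 1 (in_shuffle): [5 4 0 2 1 3]
After op 2 (reverse): [3 1 2 0 4 5]
After op 3 (out_shuffle): [3 0 1 4 2 5]
After op 4 (reverse): [5 2 4 1 0 3]
Card 1 is at position 3.

Answer: 3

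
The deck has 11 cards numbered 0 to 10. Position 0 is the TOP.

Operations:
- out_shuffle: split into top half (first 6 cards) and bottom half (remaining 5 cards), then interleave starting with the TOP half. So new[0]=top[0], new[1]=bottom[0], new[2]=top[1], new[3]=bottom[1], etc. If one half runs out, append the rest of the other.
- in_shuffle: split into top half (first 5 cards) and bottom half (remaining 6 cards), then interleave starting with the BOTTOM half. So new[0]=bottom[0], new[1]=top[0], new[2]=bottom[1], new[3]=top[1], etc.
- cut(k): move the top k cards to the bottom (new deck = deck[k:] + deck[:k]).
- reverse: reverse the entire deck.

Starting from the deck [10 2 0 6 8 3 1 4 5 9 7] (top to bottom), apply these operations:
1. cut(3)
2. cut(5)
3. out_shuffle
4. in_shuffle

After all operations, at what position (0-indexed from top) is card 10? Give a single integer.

After op 1 (cut(3)): [6 8 3 1 4 5 9 7 10 2 0]
After op 2 (cut(5)): [5 9 7 10 2 0 6 8 3 1 4]
After op 3 (out_shuffle): [5 6 9 8 7 3 10 1 2 4 0]
After op 4 (in_shuffle): [3 5 10 6 1 9 2 8 4 7 0]
Card 10 is at position 2.

Answer: 2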